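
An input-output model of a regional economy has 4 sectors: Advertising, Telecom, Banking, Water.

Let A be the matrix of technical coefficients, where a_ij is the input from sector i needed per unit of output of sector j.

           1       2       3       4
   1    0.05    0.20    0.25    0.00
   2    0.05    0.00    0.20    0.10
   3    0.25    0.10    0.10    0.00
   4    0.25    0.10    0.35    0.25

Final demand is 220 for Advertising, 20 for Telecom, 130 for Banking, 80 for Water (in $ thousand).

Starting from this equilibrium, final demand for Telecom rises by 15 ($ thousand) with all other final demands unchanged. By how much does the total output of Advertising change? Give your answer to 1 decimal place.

I − A =
  [   0.95    -0.20    -0.25     0.00]
  [  -0.05     1.00    -0.20    -0.10]
  [  -0.25    -0.10     0.90     0.00]
  [  -0.25    -0.10    -0.35     0.75]
Compute the cofactors C_ij = (−1)^(i+j)·(3×3 minor ij) of I−A; the adjugate is their transpose:
adj(I−A) = Cᵀ =
  [ 0.647500   0.153750   0.222000   0.020500]
  [ 0.102500   0.594375   0.191375   0.079250]
  [ 0.191250   0.108750   0.690500   0.014500]
  [ 0.318750   0.181250   0.421750   0.753250]
det(I−A) = Σ_j (I−A)_1j·C_1j = (0.95)(0.647500) + (-0.20)(0.102500) + (-0.25)(0.191250) + (0.00)(0.318750) = 0.5468125
(I − A)⁻¹ = adj(I−A) / det(I−A) ≈
  [   1.1841     0.2812     0.4060     0.0375]
  [   0.1874     1.0870     0.3500     0.1449]
  [   0.3498     0.1989     1.2628     0.0265]
  [   0.5829     0.3315     0.7713     1.3775]
Δx = (I − A)⁻¹ Δd with Δd having +15 in the Telecom component and 0 elsewhere.
So Δx_1 = L_12 · (+15), where L_12 = adj(I−A)_12 / det(I−A) = 0.153750 / 0.5468125.
Δx_1 = 0.153750 × (+15) / 0.5468125 = 2.30625 / 0.5468125 ≈ 4.2.

Δx_1 = 4.2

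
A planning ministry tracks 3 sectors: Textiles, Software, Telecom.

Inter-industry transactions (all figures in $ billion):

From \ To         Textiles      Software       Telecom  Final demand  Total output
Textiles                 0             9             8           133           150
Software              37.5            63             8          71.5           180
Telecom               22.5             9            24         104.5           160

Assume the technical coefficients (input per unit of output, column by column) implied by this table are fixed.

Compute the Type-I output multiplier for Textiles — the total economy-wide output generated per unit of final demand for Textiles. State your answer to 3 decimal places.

Technical coefficients a_ij = z_ij / X_j:
  a_11 = 0/150 = 0.00, a_21 = 37.5/150 = 0.25, a_31 = 22.5/150 = 0.15
  a_12 = 9/180 = 0.05, a_22 = 63/180 = 0.35, a_32 = 9/180 = 0.05
  a_13 = 8/160 = 0.05, a_23 = 8/160 = 0.05, a_33 = 24/160 = 0.15
I − A =
  [   1.00    -0.05    -0.05]
  [  -0.25     0.65    -0.05]
  [  -0.15    -0.05     0.85]
Cofactors of I−A, C_ij = (−1)^(i+j)·(minor ij) (rows/columns in the sector order above):
  C_11 = (0.65)(0.85) − (-0.05)(-0.05) = 0.5500
  C_12 = −[(-0.25)(0.85) − (-0.05)(-0.15)] = 0.2200
  C_13 = (-0.25)(-0.05) − (0.65)(-0.15) = 0.1100
  C_21 = −[(-0.05)(0.85) − (-0.05)(-0.05)] = 0.0450
  C_22 = (1.00)(0.85) − (-0.05)(-0.15) = 0.8425
  C_23 = −[(1.00)(-0.05) − (-0.05)(-0.15)] = 0.0575
  C_31 = (-0.05)(-0.05) − (-0.05)(0.65) = 0.0350
  C_32 = −[(1.00)(-0.05) − (-0.05)(-0.25)] = 0.0625
  C_33 = (1.00)(0.65) − (-0.05)(-0.25) = 0.6375
det(I−A) = Σ_j (I−A)_1j·C_1j = (1.00)(0.5500) + (-0.05)(0.2200) + (-0.05)(0.1100) = 0.5335
adj(I−A) = Cᵀ =
  [ 0.5500   0.0450   0.0350]
  [ 0.2200   0.8425   0.0625]
  [ 0.1100   0.0575   0.6375]
(I − A)⁻¹ = adj(I−A) / det(I−A) ≈
  [   1.0309     0.0843     0.0656]
  [   0.4124     1.5792     0.1172]
  [   0.2062     0.1078     1.1949]
The output multiplier for sector j is the column-j sum of the Leontief inverse (I − A)⁻¹ = adj(I−A) / det(I−A).
Column 1 of adj(I−A): (0.5500, 0.2200, 0.1100); det(I−A) = 0.5335.
m_1 = (0.5500 + 0.2200 + 0.1100) / 0.5335 = 0.88 / 0.5335 ≈ 1.649.

m_1 = 1.649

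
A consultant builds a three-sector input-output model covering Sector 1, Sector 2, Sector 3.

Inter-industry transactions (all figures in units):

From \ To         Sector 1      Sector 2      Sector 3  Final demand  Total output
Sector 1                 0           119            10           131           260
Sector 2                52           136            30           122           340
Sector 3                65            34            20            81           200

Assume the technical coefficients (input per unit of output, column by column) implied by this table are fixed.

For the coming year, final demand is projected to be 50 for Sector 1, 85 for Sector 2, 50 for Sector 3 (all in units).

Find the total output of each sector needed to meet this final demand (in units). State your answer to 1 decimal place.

Technical coefficients a_ij = z_ij / X_j:
  a_11 = 0/260 = 0.00, a_21 = 52/260 = 0.20, a_31 = 65/260 = 0.25
  a_12 = 119/340 = 0.35, a_22 = 136/340 = 0.40, a_32 = 34/340 = 0.10
  a_13 = 10/200 = 0.05, a_23 = 30/200 = 0.15, a_33 = 20/200 = 0.10
I − A =
  [   1.00    -0.35    -0.05]
  [  -0.20     0.60    -0.15]
  [  -0.25    -0.10     0.90]
Cofactors of I−A, C_ij = (−1)^(i+j)·(minor ij) (rows/columns in the sector order above):
  C_11 = (0.60)(0.90) − (-0.15)(-0.10) = 0.5250
  C_12 = −[(-0.20)(0.90) − (-0.15)(-0.25)] = 0.2175
  C_13 = (-0.20)(-0.10) − (0.60)(-0.25) = 0.1700
  C_21 = −[(-0.35)(0.90) − (-0.05)(-0.10)] = 0.3200
  C_22 = (1.00)(0.90) − (-0.05)(-0.25) = 0.8875
  C_23 = −[(1.00)(-0.10) − (-0.35)(-0.25)] = 0.1875
  C_31 = (-0.35)(-0.15) − (-0.05)(0.60) = 0.0825
  C_32 = −[(1.00)(-0.15) − (-0.05)(-0.20)] = 0.1600
  C_33 = (1.00)(0.60) − (-0.35)(-0.20) = 0.5300
det(I−A) = Σ_j (I−A)_1j·C_1j = (1.00)(0.5250) + (-0.35)(0.2175) + (-0.05)(0.1700) = 0.440375
adj(I−A) = Cᵀ =
  [ 0.5250   0.3200   0.0825]
  [ 0.2175   0.8875   0.1600]
  [ 0.1700   0.1875   0.5300]
(I − A)⁻¹ = adj(I−A) / det(I−A) ≈
  [   1.1922     0.7267     0.1873]
  [   0.4939     2.0153     0.3633]
  [   0.3860     0.4258     1.2035]
x = (I − A)⁻¹ d = adj(I−A)·d / det(I−A), with det(I−A) = 0.440375:
  x_1 = (0.5250·50 + 0.3200·85 + 0.0825·50) / 0.440375 = 57.575 / 0.440375 ≈ 130.7
  x_2 = (0.2175·50 + 0.8875·85 + 0.1600·50) / 0.440375 = 94.3125 / 0.440375 ≈ 214.2
  x_3 = (0.1700·50 + 0.1875·85 + 0.5300·50) / 0.440375 = 50.9375 / 0.440375 ≈ 115.7

x_1 = 130.7, x_2 = 214.2, x_3 = 115.7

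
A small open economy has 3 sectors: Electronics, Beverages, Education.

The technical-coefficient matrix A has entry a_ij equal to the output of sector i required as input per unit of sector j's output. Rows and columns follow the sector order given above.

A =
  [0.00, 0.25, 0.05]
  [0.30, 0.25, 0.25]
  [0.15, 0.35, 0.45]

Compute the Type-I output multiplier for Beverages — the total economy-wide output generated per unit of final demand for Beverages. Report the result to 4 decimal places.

m_2 = 4.1176

I − A =
  [   1.00    -0.25    -0.05]
  [  -0.30     0.75    -0.25]
  [  -0.15    -0.35     0.55]
Cofactors of I−A, C_ij = (−1)^(i+j)·(minor ij) (rows/columns in the sector order above):
  C_11 = (0.75)(0.55) − (-0.25)(-0.35) = 0.3250
  C_12 = −[(-0.30)(0.55) − (-0.25)(-0.15)] = 0.2025
  C_13 = (-0.30)(-0.35) − (0.75)(-0.15) = 0.2175
  C_21 = −[(-0.25)(0.55) − (-0.05)(-0.35)] = 0.1550
  C_22 = (1.00)(0.55) − (-0.05)(-0.15) = 0.5425
  C_23 = −[(1.00)(-0.35) − (-0.25)(-0.15)] = 0.3875
  C_31 = (-0.25)(-0.25) − (-0.05)(0.75) = 0.1000
  C_32 = −[(1.00)(-0.25) − (-0.05)(-0.30)] = 0.2650
  C_33 = (1.00)(0.75) − (-0.25)(-0.30) = 0.6750
det(I−A) = Σ_j (I−A)_1j·C_1j = (1.00)(0.3250) + (-0.25)(0.2025) + (-0.05)(0.2175) = 0.2635
adj(I−A) = Cᵀ =
  [ 0.3250   0.1550   0.1000]
  [ 0.2025   0.5425   0.2650]
  [ 0.2175   0.3875   0.6750]
(I − A)⁻¹ = adj(I−A) / det(I−A) ≈
  [   1.23340     0.58824     0.37951]
  [   0.76850     2.05882     1.00569]
  [   0.82543     1.47059     2.56167]
The output multiplier for sector j is the column-j sum of the Leontief inverse (I − A)⁻¹ = adj(I−A) / det(I−A).
Column 2 of adj(I−A): (0.1550, 0.5425, 0.3875); det(I−A) = 0.2635.
m_2 = (0.1550 + 0.5425 + 0.3875) / 0.2635 = 1.085 / 0.2635 ≈ 4.1176.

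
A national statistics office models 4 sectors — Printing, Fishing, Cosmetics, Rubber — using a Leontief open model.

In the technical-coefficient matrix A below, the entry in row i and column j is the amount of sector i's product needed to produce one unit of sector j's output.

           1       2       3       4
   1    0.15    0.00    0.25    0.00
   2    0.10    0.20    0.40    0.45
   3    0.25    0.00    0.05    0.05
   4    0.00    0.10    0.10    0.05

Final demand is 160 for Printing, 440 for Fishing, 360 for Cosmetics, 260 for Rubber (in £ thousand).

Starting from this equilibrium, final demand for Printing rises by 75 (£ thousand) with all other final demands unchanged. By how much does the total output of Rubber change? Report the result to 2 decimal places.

I − A =
  [   0.85     0.00    -0.25     0.00]
  [  -0.10     0.80    -0.40    -0.45]
  [  -0.25     0.00     0.95    -0.05]
  [   0.00    -0.10    -0.10     0.95]
Compute the cofactors C_ij = (−1)^(i+j)·(3×3 minor ij) of I−A; the adjugate is their transpose:
adj(I−A) = Cᵀ =
  [ 0.67325   0.00125   0.17875   0.01000]
  [ 0.19600   0.70350   0.38500   0.35350]
  [ 0.17925   0.00425   0.60775   0.03400]
  [ 0.03950   0.07450   0.10450   0.59600]
det(I−A) = Σ_j (I−A)_1j·C_1j = (0.85)(0.67325) + (0.00)(0.19600) + (-0.25)(0.17925) + (0.00)(0.03950) = 0.52745
(I − A)⁻¹ = adj(I−A) / det(I−A) ≈
  [   1.2764     0.0024     0.3389     0.0190]
  [   0.3716     1.3338     0.7299     0.6702]
  [   0.3398     0.0081     1.1522     0.0645]
  [   0.0749     0.1412     0.1981     1.1300]
Δx = (I − A)⁻¹ Δd with Δd having +75 in the Printing component and 0 elsewhere.
So Δx_4 = L_41 · (+75), where L_41 = adj(I−A)_41 / det(I−A) = 0.03950 / 0.52745.
Δx_4 = 0.03950 × (+75) / 0.52745 = 2.9625 / 0.52745 ≈ 5.62.

Δx_4 = 5.62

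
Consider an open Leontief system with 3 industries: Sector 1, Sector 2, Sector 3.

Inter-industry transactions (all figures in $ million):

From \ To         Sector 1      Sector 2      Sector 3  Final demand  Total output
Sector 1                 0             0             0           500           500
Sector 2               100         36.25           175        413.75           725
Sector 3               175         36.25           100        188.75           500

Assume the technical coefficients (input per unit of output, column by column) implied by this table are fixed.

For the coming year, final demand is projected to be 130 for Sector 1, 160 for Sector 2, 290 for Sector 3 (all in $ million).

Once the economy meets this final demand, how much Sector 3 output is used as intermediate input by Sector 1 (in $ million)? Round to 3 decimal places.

z_31 = 45.500

Technical coefficients a_ij = z_ij / X_j:
  a_11 = 0/500 = 0.00, a_21 = 100/500 = 0.20, a_31 = 175/500 = 0.35
  a_12 = 0/725 = 0.00, a_22 = 36.25/725 = 0.05, a_32 = 36.25/725 = 0.05
  a_13 = 0/500 = 0.00, a_23 = 175/500 = 0.35, a_33 = 100/500 = 0.20
I − A =
  [   1.00     0.00     0.00]
  [  -0.20     0.95    -0.35]
  [  -0.35    -0.05     0.80]
Cofactors of I−A, C_ij = (−1)^(i+j)·(minor ij) (rows/columns in the sector order above):
  C_11 = (0.95)(0.80) − (-0.35)(-0.05) = 0.7425
  C_12 = −[(-0.20)(0.80) − (-0.35)(-0.35)] = 0.2825
  C_13 = (-0.20)(-0.05) − (0.95)(-0.35) = 0.3425
  C_21 = −[(0.00)(0.80) − (0.00)(-0.05)] = 0.0000
  C_22 = (1.00)(0.80) − (0.00)(-0.35) = 0.8000
  C_23 = −[(1.00)(-0.05) − (0.00)(-0.35)] = 0.0500
  C_31 = (0.00)(-0.35) − (0.00)(0.95) = 0.0000
  C_32 = −[(1.00)(-0.35) − (0.00)(-0.20)] = 0.3500
  C_33 = (1.00)(0.95) − (0.00)(-0.20) = 0.9500
det(I−A) = Σ_j (I−A)_1j·C_1j = (1.00)(0.7425) + (0.00)(0.2825) + (0.00)(0.3425) = 0.7425
adj(I−A) = Cᵀ =
  [ 0.7425   0.0000   0.0000]
  [ 0.2825   0.8000   0.3500]
  [ 0.3425   0.0500   0.9500]
(I − A)⁻¹ = adj(I−A) / det(I−A) ≈
  [   1.0000     0.0000     0.0000]
  [   0.3805     1.0774     0.4714]
  [   0.4613     0.0673     1.2795]
First solve x = (I − A)⁻¹ d = adj(I−A)·d / det(I−A); in particular x_1 = (0.7425·130 + 0.0000·160 + 0.0000·290) / 0.7425 = 96.525 / 0.7425 = 130.00000.
Intermediate flow from 3 to 1: z_31 = a_31 · x_1 = 0.35 × 96.525 / 0.7425 = 33.78375 / 0.7425 = 45.500.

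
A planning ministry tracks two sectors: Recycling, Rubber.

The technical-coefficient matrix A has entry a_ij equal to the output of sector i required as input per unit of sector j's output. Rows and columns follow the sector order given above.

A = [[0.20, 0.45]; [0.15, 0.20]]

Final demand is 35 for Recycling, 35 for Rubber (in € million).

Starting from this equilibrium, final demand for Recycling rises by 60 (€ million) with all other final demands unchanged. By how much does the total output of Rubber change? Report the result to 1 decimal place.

I − A =
  [   0.80    -0.45]
  [  -0.15     0.80]
det(I−A) = (0.80)(0.80) − (-0.45)(-0.15) = 0.5725
adj(I−A) = [[0.80, 0.45], [0.15, 0.80]]
(I − A)⁻¹ = adj(I−A) / det(I−A) ≈
  [   1.3974     0.7860]
  [   0.2620     1.3974]
Δx = (I − A)⁻¹ Δd with Δd having +60 in the Recycling component and 0 elsewhere.
So Δx_2 = L_21 · (+60), where L_21 = adj(I−A)_21 / det(I−A) = 0.15 / 0.5725.
Δx_2 = 0.15 × (+60) / 0.5725 = 9.00 / 0.5725 ≈ 15.7.

Δx_2 = 15.7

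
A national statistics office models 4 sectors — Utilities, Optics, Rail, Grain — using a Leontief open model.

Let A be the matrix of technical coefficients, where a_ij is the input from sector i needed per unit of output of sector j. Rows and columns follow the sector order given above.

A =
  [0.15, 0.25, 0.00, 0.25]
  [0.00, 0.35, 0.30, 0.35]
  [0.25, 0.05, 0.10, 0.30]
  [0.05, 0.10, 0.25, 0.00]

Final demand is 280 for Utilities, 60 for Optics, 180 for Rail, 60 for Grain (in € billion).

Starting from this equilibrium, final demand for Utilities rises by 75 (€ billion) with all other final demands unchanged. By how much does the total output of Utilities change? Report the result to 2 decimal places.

I − A =
  [   0.85    -0.25     0.00    -0.25]
  [   0.00     0.65    -0.30    -0.35]
  [  -0.25    -0.05     0.90    -0.30]
  [  -0.05    -0.10    -0.25     1.00]
Compute the cofactors C_ij = (−1)^(i+j)·(3×3 minor ij) of I−A; the adjugate is their transpose:
adj(I−A) = Cᵀ =
  [ 0.476375   0.231875   0.145000   0.243750]
  [ 0.117125   0.674375   0.325625   0.363000]
  [ 0.164375   0.139875   0.510250   0.243125]
  [ 0.076625   0.114000   0.167375   0.465750]
det(I−A) = Σ_j (I−A)_1j·C_1j = (0.85)(0.476375) + (-0.25)(0.117125) + (0.00)(0.164375) + (-0.25)(0.076625) = 0.35648125
(I − A)⁻¹ = adj(I−A) / det(I−A) ≈
  [   1.3363     0.6505     0.4068     0.6838]
  [   0.3286     1.8918     0.9134     1.0183]
  [   0.4611     0.3924     1.4314     0.6820]
  [   0.2149     0.3198     0.4695     1.3065]
Δx = (I − A)⁻¹ Δd with Δd having +75 in the Utilities component and 0 elsewhere.
So Δx_U = L_UU · (+75), where L_UU = adj(I−A)_UU / det(I−A) = 0.476375 / 0.35648125.
Δx_U = 0.476375 × (+75) / 0.35648125 = 35.728125 / 0.35648125 ≈ 100.22.

Δx_U = 100.22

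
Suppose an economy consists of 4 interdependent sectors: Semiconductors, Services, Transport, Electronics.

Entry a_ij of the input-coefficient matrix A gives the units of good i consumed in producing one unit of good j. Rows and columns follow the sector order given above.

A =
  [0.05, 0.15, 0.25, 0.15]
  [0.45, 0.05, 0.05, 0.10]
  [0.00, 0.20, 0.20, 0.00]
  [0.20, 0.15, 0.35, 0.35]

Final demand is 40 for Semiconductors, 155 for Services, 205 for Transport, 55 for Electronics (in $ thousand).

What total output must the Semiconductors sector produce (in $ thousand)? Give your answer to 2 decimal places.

x_1 = 254.65

I − A =
  [   0.95    -0.15    -0.25    -0.15]
  [  -0.45     0.95    -0.05    -0.10]
  [   0.00    -0.20     0.80     0.00]
  [  -0.20    -0.15    -0.35     0.65]
Compute the cofactors C_ij = (−1)^(i+j)·(3×3 minor ij) of I−A; the adjugate is their transpose:
adj(I−A) = Cᵀ =
  [ 0.468500   0.139000   0.211750   0.129500]
  [ 0.250000   0.470000   0.164375   0.130000]
  [ 0.062500   0.117500   0.486875   0.032500]
  [ 0.235500   0.214500   0.365250   0.636000]
det(I−A) = Σ_j (I−A)_1j·C_1j = (0.95)(0.468500) + (-0.15)(0.250000) + (-0.25)(0.062500) + (-0.15)(0.235500) = 0.356625
(I − A)⁻¹ = adj(I−A) / det(I−A) ≈
  [   1.3137     0.3898     0.5938     0.3631]
  [   0.7010     1.3179     0.4609     0.3645]
  [   0.1753     0.3295     1.3652     0.0911]
  [   0.6604     0.6015     1.0242     1.7834]
x = (I − A)⁻¹ d = adj(I−A)·d / det(I−A), with det(I−A) = 0.356625:
  x_1 = (0.468500·40 + 0.139000·155 + 0.211750·205 + 0.129500·55) / 0.356625 = 90.81625 / 0.356625 ≈ 254.65
  x_2 = (0.250000·40 + 0.470000·155 + 0.164375·205 + 0.130000·55) / 0.356625 = 123.696875 / 0.356625 ≈ 346.85
  x_3 = (0.062500·40 + 0.117500·155 + 0.486875·205 + 0.032500·55) / 0.356625 = 122.309375 / 0.356625 ≈ 342.96
  x_4 = (0.235500·40 + 0.214500·155 + 0.365250·205 + 0.636000·55) / 0.356625 = 152.52375 / 0.356625 ≈ 427.69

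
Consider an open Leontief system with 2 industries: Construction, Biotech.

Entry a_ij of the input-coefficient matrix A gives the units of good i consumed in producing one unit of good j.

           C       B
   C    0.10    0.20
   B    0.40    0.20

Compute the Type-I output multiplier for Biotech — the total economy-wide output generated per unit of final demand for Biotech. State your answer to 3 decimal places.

I − A =
  [   0.90    -0.20]
  [  -0.40     0.80]
det(I−A) = (0.90)(0.80) − (-0.20)(-0.40) = 0.6400
adj(I−A) = [[0.80, 0.20], [0.40, 0.90]]
(I − A)⁻¹ = adj(I−A) / det(I−A) ≈
  [   1.2500     0.3125]
  [   0.6250     1.4063]
The output multiplier for sector j is the column-j sum of the Leontief inverse (I − A)⁻¹ = adj(I−A) / det(I−A).
Column B of adj(I−A): (0.20, 0.90); det(I−A) = 0.6400.
m_B = (0.20 + 0.90) / 0.6400 = 1.10 / 0.6400 ≈ 1.719.

m_B = 1.719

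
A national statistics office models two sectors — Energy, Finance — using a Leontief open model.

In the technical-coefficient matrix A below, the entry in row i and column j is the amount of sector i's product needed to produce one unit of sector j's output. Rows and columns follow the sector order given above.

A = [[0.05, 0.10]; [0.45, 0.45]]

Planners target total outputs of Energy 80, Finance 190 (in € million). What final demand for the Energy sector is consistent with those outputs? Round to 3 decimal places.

d_E = 57.000

I − A =
  [   0.95    -0.10]
  [  -0.45     0.55]
d = (I − A) x:
  d_E = (+0.95)·80 + (-0.10)·190 = 57.000
  d_F = (-0.45)·80 + (+0.55)·190 = 68.500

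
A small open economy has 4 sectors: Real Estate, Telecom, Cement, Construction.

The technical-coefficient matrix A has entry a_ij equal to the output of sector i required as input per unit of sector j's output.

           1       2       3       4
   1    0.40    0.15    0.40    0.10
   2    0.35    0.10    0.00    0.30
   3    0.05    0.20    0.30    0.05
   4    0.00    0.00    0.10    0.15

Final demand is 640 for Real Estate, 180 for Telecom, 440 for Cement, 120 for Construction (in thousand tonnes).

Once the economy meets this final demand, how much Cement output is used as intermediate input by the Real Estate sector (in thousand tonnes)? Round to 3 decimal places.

z_31 = 107.060

I − A =
  [   0.60    -0.15    -0.40    -0.10]
  [  -0.35     0.90     0.00    -0.30]
  [  -0.05    -0.20     0.70    -0.05]
  [   0.00     0.00    -0.10     0.85]
Compute the cofactors C_ij = (−1)^(i+j)·(3×3 minor ij) of I−A; the adjugate is their transpose:
adj(I−A) = Cᵀ =
  [ 0.525000   0.158500   0.319500   0.136500]
  [ 0.208000   0.336500   0.140500   0.151500]
  [ 0.097750   0.108375   0.414375   0.074125]
  [ 0.011500   0.012750   0.048750   0.295250]
det(I−A) = Σ_j (I−A)_1j·C_1j = (0.60)(0.525000) + (-0.15)(0.208000) + (-0.40)(0.097750) + (-0.10)(0.011500) = 0.24355
(I − A)⁻¹ = adj(I−A) / det(I−A) ≈
  [   2.1556     0.6508     1.3118     0.5605]
  [   0.8540     1.3816     0.5769     0.6220]
  [   0.4014     0.4450     1.7014     0.3044]
  [   0.0472     0.0524     0.2002     1.2123]
First solve x = (I − A)⁻¹ d = adj(I−A)·d / det(I−A); in particular x_1 = (0.525000·640 + 0.158500·180 + 0.319500·440 + 0.136500·120) / 0.24355 = 521.49 / 0.24355 ≈ 2141.20304.
Intermediate flow from 3 to 1: z_31 = a_31 · x_1 = 0.05 × 521.49 / 0.24355 = 26.0745 / 0.24355 ≈ 107.060.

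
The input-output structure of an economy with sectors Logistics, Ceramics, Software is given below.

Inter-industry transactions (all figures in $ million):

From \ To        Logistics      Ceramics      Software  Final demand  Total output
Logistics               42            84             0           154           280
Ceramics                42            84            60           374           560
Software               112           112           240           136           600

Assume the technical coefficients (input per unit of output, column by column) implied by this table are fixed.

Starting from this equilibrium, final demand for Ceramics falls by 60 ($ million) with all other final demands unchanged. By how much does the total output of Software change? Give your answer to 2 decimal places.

Δx_3 = -34.76

Technical coefficients a_ij = z_ij / X_j:
  a_11 = 42/280 = 0.15, a_21 = 42/280 = 0.15, a_31 = 112/280 = 0.40
  a_12 = 84/560 = 0.15, a_22 = 84/560 = 0.15, a_32 = 112/560 = 0.20
  a_13 = 0/600 = 0.00, a_23 = 60/600 = 0.10, a_33 = 240/600 = 0.40
I − A =
  [   0.85    -0.15     0.00]
  [  -0.15     0.85    -0.10]
  [  -0.40    -0.20     0.60]
Cofactors of I−A, C_ij = (−1)^(i+j)·(minor ij) (rows/columns in the sector order above):
  C_11 = (0.85)(0.60) − (-0.10)(-0.20) = 0.4900
  C_12 = −[(-0.15)(0.60) − (-0.10)(-0.40)] = 0.1300
  C_13 = (-0.15)(-0.20) − (0.85)(-0.40) = 0.3700
  C_21 = −[(-0.15)(0.60) − (0.00)(-0.20)] = 0.0900
  C_22 = (0.85)(0.60) − (0.00)(-0.40) = 0.5100
  C_23 = −[(0.85)(-0.20) − (-0.15)(-0.40)] = 0.2300
  C_31 = (-0.15)(-0.10) − (0.00)(0.85) = 0.0150
  C_32 = −[(0.85)(-0.10) − (0.00)(-0.15)] = 0.0850
  C_33 = (0.85)(0.85) − (-0.15)(-0.15) = 0.7000
det(I−A) = Σ_j (I−A)_1j·C_1j = (0.85)(0.4900) + (-0.15)(0.1300) + (0.00)(0.3700) = 0.3970
adj(I−A) = Cᵀ =
  [ 0.4900   0.0900   0.0150]
  [ 0.1300   0.5100   0.0850]
  [ 0.3700   0.2300   0.7000]
(I − A)⁻¹ = adj(I−A) / det(I−A) ≈
  [   1.2343     0.2267     0.0378]
  [   0.3275     1.2846     0.2141]
  [   0.9320     0.5793     1.7632]
Δx = (I − A)⁻¹ Δd with Δd having -60 in the Ceramics component and 0 elsewhere.
So Δx_3 = L_32 · (-60), where L_32 = adj(I−A)_32 / det(I−A) = 0.2300 / 0.3970.
Δx_3 = 0.2300 × (-60) / 0.3970 = -13.80 / 0.3970 ≈ -34.76.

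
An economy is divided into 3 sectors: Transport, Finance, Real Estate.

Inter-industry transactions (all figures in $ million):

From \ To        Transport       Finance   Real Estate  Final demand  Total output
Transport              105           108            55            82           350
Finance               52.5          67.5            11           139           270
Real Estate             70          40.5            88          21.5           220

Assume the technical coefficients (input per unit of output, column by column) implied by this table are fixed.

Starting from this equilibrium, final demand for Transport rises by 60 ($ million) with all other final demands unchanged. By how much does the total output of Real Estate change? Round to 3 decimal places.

Δx_3 = 45.670

Technical coefficients a_ij = z_ij / X_j:
  a_11 = 105/350 = 0.30, a_21 = 52.5/350 = 0.15, a_31 = 70/350 = 0.20
  a_12 = 108/270 = 0.40, a_22 = 67.5/270 = 0.25, a_32 = 40.5/270 = 0.15
  a_13 = 55/220 = 0.25, a_23 = 11/220 = 0.05, a_33 = 88/220 = 0.40
I − A =
  [   0.70    -0.40    -0.25]
  [  -0.15     0.75    -0.05]
  [  -0.20    -0.15     0.60]
Cofactors of I−A, C_ij = (−1)^(i+j)·(minor ij) (rows/columns in the sector order above):
  C_11 = (0.75)(0.60) − (-0.05)(-0.15) = 0.4425
  C_12 = −[(-0.15)(0.60) − (-0.05)(-0.20)] = 0.1000
  C_13 = (-0.15)(-0.15) − (0.75)(-0.20) = 0.1725
  C_21 = −[(-0.40)(0.60) − (-0.25)(-0.15)] = 0.2775
  C_22 = (0.70)(0.60) − (-0.25)(-0.20) = 0.3700
  C_23 = −[(0.70)(-0.15) − (-0.40)(-0.20)] = 0.1850
  C_31 = (-0.40)(-0.05) − (-0.25)(0.75) = 0.2075
  C_32 = −[(0.70)(-0.05) − (-0.25)(-0.15)] = 0.0725
  C_33 = (0.70)(0.75) − (-0.40)(-0.15) = 0.4650
det(I−A) = Σ_j (I−A)_1j·C_1j = (0.70)(0.4425) + (-0.40)(0.1000) + (-0.25)(0.1725) = 0.226625
adj(I−A) = Cᵀ =
  [ 0.4425   0.2775   0.2075]
  [ 0.1000   0.3700   0.0725]
  [ 0.1725   0.1850   0.4650]
(I − A)⁻¹ = adj(I−A) / det(I−A) ≈
  [   1.9526     1.2245     0.9156]
  [   0.4413     1.6327     0.3199]
  [   0.7612     0.8163     2.0518]
Δx = (I − A)⁻¹ Δd with Δd having +60 in the Transport component and 0 elsewhere.
So Δx_3 = L_31 · (+60), where L_31 = adj(I−A)_31 / det(I−A) = 0.1725 / 0.226625.
Δx_3 = 0.1725 × (+60) / 0.226625 = 10.35 / 0.226625 ≈ 45.670.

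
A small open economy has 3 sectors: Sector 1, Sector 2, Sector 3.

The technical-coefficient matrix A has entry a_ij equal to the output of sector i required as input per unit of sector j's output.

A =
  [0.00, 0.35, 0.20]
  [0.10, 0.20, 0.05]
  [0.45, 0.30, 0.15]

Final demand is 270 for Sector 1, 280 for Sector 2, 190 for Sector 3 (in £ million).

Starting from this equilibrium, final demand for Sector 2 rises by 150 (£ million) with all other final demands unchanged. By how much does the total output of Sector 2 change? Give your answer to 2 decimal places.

Δx_2 = 207.51

I − A =
  [   1.00    -0.35    -0.20]
  [  -0.10     0.80    -0.05]
  [  -0.45    -0.30     0.85]
Cofactors of I−A, C_ij = (−1)^(i+j)·(minor ij) (rows/columns in the sector order above):
  C_11 = (0.80)(0.85) − (-0.05)(-0.30) = 0.6650
  C_12 = −[(-0.10)(0.85) − (-0.05)(-0.45)] = 0.1075
  C_13 = (-0.10)(-0.30) − (0.80)(-0.45) = 0.3900
  C_21 = −[(-0.35)(0.85) − (-0.20)(-0.30)] = 0.3575
  C_22 = (1.00)(0.85) − (-0.20)(-0.45) = 0.7600
  C_23 = −[(1.00)(-0.30) − (-0.35)(-0.45)] = 0.4575
  C_31 = (-0.35)(-0.05) − (-0.20)(0.80) = 0.1775
  C_32 = −[(1.00)(-0.05) − (-0.20)(-0.10)] = 0.0700
  C_33 = (1.00)(0.80) − (-0.35)(-0.10) = 0.7650
det(I−A) = Σ_j (I−A)_1j·C_1j = (1.00)(0.6650) + (-0.35)(0.1075) + (-0.20)(0.3900) = 0.549375
adj(I−A) = Cᵀ =
  [ 0.6650   0.3575   0.1775]
  [ 0.1075   0.7600   0.0700]
  [ 0.3900   0.4575   0.7650]
(I − A)⁻¹ = adj(I−A) / det(I−A) ≈
  [   1.2105     0.6507     0.3231]
  [   0.1957     1.3834     0.1274]
  [   0.7099     0.8328     1.3925]
Δx = (I − A)⁻¹ Δd with Δd having +150 in the Sector 2 component and 0 elsewhere.
So Δx_2 = L_22 · (+150), where L_22 = adj(I−A)_22 / det(I−A) = 0.7600 / 0.549375.
Δx_2 = 0.7600 × (+150) / 0.549375 = 114.00 / 0.549375 ≈ 207.51.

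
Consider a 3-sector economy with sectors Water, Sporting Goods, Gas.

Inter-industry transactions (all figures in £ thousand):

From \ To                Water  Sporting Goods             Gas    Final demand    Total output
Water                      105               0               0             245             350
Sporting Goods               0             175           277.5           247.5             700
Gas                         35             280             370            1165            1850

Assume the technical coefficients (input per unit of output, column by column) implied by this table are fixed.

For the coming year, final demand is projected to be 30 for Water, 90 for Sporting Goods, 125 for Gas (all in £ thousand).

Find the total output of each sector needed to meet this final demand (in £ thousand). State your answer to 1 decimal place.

x_W = 42.9, x_S = 169.2, x_G = 246.2

Technical coefficients a_ij = z_ij / X_j:
  a_WW = 105/350 = 0.30, a_SW = 0/350 = 0.00, a_GW = 35/350 = 0.10
  a_WS = 0/700 = 0.00, a_SS = 175/700 = 0.25, a_GS = 280/700 = 0.40
  a_WG = 0/1850 = 0.00, a_SG = 277.5/1850 = 0.15, a_GG = 370/1850 = 0.20
I − A =
  [   0.70     0.00     0.00]
  [   0.00     0.75    -0.15]
  [  -0.10    -0.40     0.80]
Cofactors of I−A, C_ij = (−1)^(i+j)·(minor ij) (rows/columns in the sector order above):
  C_11 = (0.75)(0.80) − (-0.15)(-0.40) = 0.5400
  C_12 = −[(0.00)(0.80) − (-0.15)(-0.10)] = 0.0150
  C_13 = (0.00)(-0.40) − (0.75)(-0.10) = 0.0750
  C_21 = −[(0.00)(0.80) − (0.00)(-0.40)] = 0.0000
  C_22 = (0.70)(0.80) − (0.00)(-0.10) = 0.5600
  C_23 = −[(0.70)(-0.40) − (0.00)(-0.10)] = 0.2800
  C_31 = (0.00)(-0.15) − (0.00)(0.75) = 0.0000
  C_32 = −[(0.70)(-0.15) − (0.00)(0.00)] = 0.1050
  C_33 = (0.70)(0.75) − (0.00)(0.00) = 0.5250
det(I−A) = Σ_j (I−A)_1j·C_1j = (0.70)(0.5400) + (0.00)(0.0150) + (0.00)(0.0750) = 0.3780
adj(I−A) = Cᵀ =
  [ 0.5400   0.0000   0.0000]
  [ 0.0150   0.5600   0.1050]
  [ 0.0750   0.2800   0.5250]
(I − A)⁻¹ = adj(I−A) / det(I−A) ≈
  [   1.4286     0.0000     0.0000]
  [   0.0397     1.4815     0.2778]
  [   0.1984     0.7407     1.3889]
x = (I − A)⁻¹ d = adj(I−A)·d / det(I−A), with det(I−A) = 0.3780:
  x_W = (0.5400·30 + 0.0000·90 + 0.0000·125) / 0.3780 = 16.20 / 0.3780 ≈ 42.9
  x_S = (0.0150·30 + 0.5600·90 + 0.1050·125) / 0.3780 = 63.975 / 0.3780 ≈ 169.2
  x_G = (0.0750·30 + 0.2800·90 + 0.5250·125) / 0.3780 = 93.075 / 0.3780 ≈ 246.2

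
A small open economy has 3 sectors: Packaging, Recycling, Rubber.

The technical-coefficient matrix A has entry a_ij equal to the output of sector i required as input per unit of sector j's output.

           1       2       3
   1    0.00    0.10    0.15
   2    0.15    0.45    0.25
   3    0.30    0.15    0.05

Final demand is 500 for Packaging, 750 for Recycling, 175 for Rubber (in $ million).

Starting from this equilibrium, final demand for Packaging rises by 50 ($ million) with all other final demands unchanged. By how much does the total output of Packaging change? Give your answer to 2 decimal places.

I − A =
  [   1.00    -0.10    -0.15]
  [  -0.15     0.55    -0.25]
  [  -0.30    -0.15     0.95]
Cofactors of I−A, C_ij = (−1)^(i+j)·(minor ij) (rows/columns in the sector order above):
  C_11 = (0.55)(0.95) − (-0.25)(-0.15) = 0.4850
  C_12 = −[(-0.15)(0.95) − (-0.25)(-0.30)] = 0.2175
  C_13 = (-0.15)(-0.15) − (0.55)(-0.30) = 0.1875
  C_21 = −[(-0.10)(0.95) − (-0.15)(-0.15)] = 0.1175
  C_22 = (1.00)(0.95) − (-0.15)(-0.30) = 0.9050
  C_23 = −[(1.00)(-0.15) − (-0.10)(-0.30)] = 0.1800
  C_31 = (-0.10)(-0.25) − (-0.15)(0.55) = 0.1075
  C_32 = −[(1.00)(-0.25) − (-0.15)(-0.15)] = 0.2725
  C_33 = (1.00)(0.55) − (-0.10)(-0.15) = 0.5350
det(I−A) = Σ_j (I−A)_1j·C_1j = (1.00)(0.4850) + (-0.10)(0.2175) + (-0.15)(0.1875) = 0.435125
adj(I−A) = Cᵀ =
  [ 0.4850   0.1175   0.1075]
  [ 0.2175   0.9050   0.2725]
  [ 0.1875   0.1800   0.5350]
(I − A)⁻¹ = adj(I−A) / det(I−A) ≈
  [   1.1146     0.2700     0.2471]
  [   0.4999     2.0799     0.6263]
  [   0.4309     0.4137     1.2295]
Δx = (I − A)⁻¹ Δd with Δd having +50 in the Packaging component and 0 elsewhere.
So Δx_1 = L_11 · (+50), where L_11 = adj(I−A)_11 / det(I−A) = 0.4850 / 0.435125.
Δx_1 = 0.4850 × (+50) / 0.435125 = 24.25 / 0.435125 ≈ 55.73.

Δx_1 = 55.73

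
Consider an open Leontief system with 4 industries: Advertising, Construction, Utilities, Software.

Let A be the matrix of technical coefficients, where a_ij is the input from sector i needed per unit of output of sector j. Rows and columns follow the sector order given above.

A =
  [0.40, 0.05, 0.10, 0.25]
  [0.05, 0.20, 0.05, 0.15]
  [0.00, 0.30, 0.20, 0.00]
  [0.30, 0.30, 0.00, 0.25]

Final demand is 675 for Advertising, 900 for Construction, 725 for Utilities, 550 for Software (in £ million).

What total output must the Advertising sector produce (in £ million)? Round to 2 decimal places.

I − A =
  [   0.60    -0.05    -0.10    -0.25]
  [  -0.05     0.80    -0.05    -0.15]
  [   0.00    -0.30     0.80     0.00]
  [  -0.30    -0.30     0.00     0.75]
Compute the cofactors C_ij = (−1)^(i+j)·(3×3 minor ij) of I−A; the adjugate is their transpose:
adj(I−A) = Cᵀ =
  [ 0.432750   0.112500   0.061125   0.166750]
  [ 0.066000   0.300000   0.027000   0.082000]
  [ 0.024750   0.112500   0.265125   0.030750]
  [ 0.199500   0.165000   0.035250   0.371500]
det(I−A) = Σ_j (I−A)_1j·C_1j = (0.60)(0.432750) + (-0.05)(0.066000) + (-0.10)(0.024750) + (-0.25)(0.199500) = 0.2040
(I − A)⁻¹ = adj(I−A) / det(I−A) ≈
  [   2.1213     0.5515     0.2996     0.8174]
  [   0.3235     1.4706     0.1324     0.4020]
  [   0.1213     0.5515     1.2996     0.1507]
  [   0.9779     0.8088     0.1728     1.8211]
x = (I − A)⁻¹ d = adj(I−A)·d / det(I−A), with det(I−A) = 0.2040:
  x_A = (0.432750·675 + 0.112500·900 + 0.061125·725 + 0.166750·550) / 0.2040 = 529.384375 / 0.2040 ≈ 2595.02
  x_C = (0.066000·675 + 0.300000·900 + 0.027000·725 + 0.082000·550) / 0.2040 = 379.225 / 0.2040 ≈ 1858.95
  x_U = (0.024750·675 + 0.112500·900 + 0.265125·725 + 0.030750·550) / 0.2040 = 327.084375 / 0.2040 ≈ 1603.35
  x_S = (0.199500·675 + 0.165000·900 + 0.035250·725 + 0.371500·550) / 0.2040 = 513.04375 / 0.2040 ≈ 2514.92

x_A = 2595.02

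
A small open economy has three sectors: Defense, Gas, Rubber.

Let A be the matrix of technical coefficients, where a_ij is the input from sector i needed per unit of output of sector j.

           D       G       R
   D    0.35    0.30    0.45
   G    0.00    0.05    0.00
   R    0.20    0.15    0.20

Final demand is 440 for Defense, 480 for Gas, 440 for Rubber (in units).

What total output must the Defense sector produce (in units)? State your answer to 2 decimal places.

I − A =
  [   0.65    -0.30    -0.45]
  [   0.00     0.95     0.00]
  [  -0.20    -0.15     0.80]
Cofactors of I−A, C_ij = (−1)^(i+j)·(minor ij) (rows/columns in the sector order above):
  C_11 = (0.95)(0.80) − (0.00)(-0.15) = 0.7600
  C_12 = −[(0.00)(0.80) − (0.00)(-0.20)] = 0.0000
  C_13 = (0.00)(-0.15) − (0.95)(-0.20) = 0.1900
  C_21 = −[(-0.30)(0.80) − (-0.45)(-0.15)] = 0.3075
  C_22 = (0.65)(0.80) − (-0.45)(-0.20) = 0.4300
  C_23 = −[(0.65)(-0.15) − (-0.30)(-0.20)] = 0.1575
  C_31 = (-0.30)(0.00) − (-0.45)(0.95) = 0.4275
  C_32 = −[(0.65)(0.00) − (-0.45)(0.00)] = 0.0000
  C_33 = (0.65)(0.95) − (-0.30)(0.00) = 0.6175
det(I−A) = Σ_j (I−A)_1j·C_1j = (0.65)(0.7600) + (-0.30)(0.0000) + (-0.45)(0.1900) = 0.4085
adj(I−A) = Cᵀ =
  [ 0.7600   0.3075   0.4275]
  [ 0.0000   0.4300   0.0000]
  [ 0.1900   0.1575   0.6175]
(I − A)⁻¹ = adj(I−A) / det(I−A) ≈
  [   1.8605     0.7528     1.0465]
  [   0.0000     1.0526     0.0000]
  [   0.4651     0.3856     1.5116]
x = (I − A)⁻¹ d = adj(I−A)·d / det(I−A), with det(I−A) = 0.4085:
  x_D = (0.7600·440 + 0.3075·480 + 0.4275·440) / 0.4085 = 670.10 / 0.4085 ≈ 1640.39
  x_G = (0.0000·440 + 0.4300·480 + 0.0000·440) / 0.4085 = 206.40 / 0.4085 ≈ 505.26
  x_R = (0.1900·440 + 0.1575·480 + 0.6175·440) / 0.4085 = 430.90 / 0.4085 ≈ 1054.83

x_D = 1640.39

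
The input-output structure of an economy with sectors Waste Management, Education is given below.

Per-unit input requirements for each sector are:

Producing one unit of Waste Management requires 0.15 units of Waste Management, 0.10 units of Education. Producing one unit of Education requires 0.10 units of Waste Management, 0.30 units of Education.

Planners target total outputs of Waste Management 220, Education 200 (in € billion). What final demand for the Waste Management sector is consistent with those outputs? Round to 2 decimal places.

I − A =
  [   0.85    -0.10]
  [  -0.10     0.70]
d = (I − A) x:
  d_W = (+0.85)·220 + (-0.10)·200 = 167.00
  d_E = (-0.10)·220 + (+0.70)·200 = 118.00

d_W = 167.00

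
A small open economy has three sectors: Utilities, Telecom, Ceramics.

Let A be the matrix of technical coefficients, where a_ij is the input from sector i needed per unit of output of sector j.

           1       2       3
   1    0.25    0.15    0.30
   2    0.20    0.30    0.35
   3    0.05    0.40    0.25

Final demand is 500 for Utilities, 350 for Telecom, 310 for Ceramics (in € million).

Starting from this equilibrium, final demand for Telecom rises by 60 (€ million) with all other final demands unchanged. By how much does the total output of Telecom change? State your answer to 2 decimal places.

Δx_2 = 143.37

I − A =
  [   0.75    -0.15    -0.30]
  [  -0.20     0.70    -0.35]
  [  -0.05    -0.40     0.75]
Cofactors of I−A, C_ij = (−1)^(i+j)·(minor ij) (rows/columns in the sector order above):
  C_11 = (0.70)(0.75) − (-0.35)(-0.40) = 0.3850
  C_12 = −[(-0.20)(0.75) − (-0.35)(-0.05)] = 0.1675
  C_13 = (-0.20)(-0.40) − (0.70)(-0.05) = 0.1150
  C_21 = −[(-0.15)(0.75) − (-0.30)(-0.40)] = 0.2325
  C_22 = (0.75)(0.75) − (-0.30)(-0.05) = 0.5475
  C_23 = −[(0.75)(-0.40) − (-0.15)(-0.05)] = 0.3075
  C_31 = (-0.15)(-0.35) − (-0.30)(0.70) = 0.2625
  C_32 = −[(0.75)(-0.35) − (-0.30)(-0.20)] = 0.3225
  C_33 = (0.75)(0.70) − (-0.15)(-0.20) = 0.4950
det(I−A) = Σ_j (I−A)_1j·C_1j = (0.75)(0.3850) + (-0.15)(0.1675) + (-0.30)(0.1150) = 0.229125
adj(I−A) = Cᵀ =
  [ 0.3850   0.2325   0.2625]
  [ 0.1675   0.5475   0.3225]
  [ 0.1150   0.3075   0.4950]
(I − A)⁻¹ = adj(I−A) / det(I−A) ≈
  [   1.6803     1.0147     1.1457]
  [   0.7310     2.3895     1.4075]
  [   0.5019     1.3421     2.1604]
Δx = (I − A)⁻¹ Δd with Δd having +60 in the Telecom component and 0 elsewhere.
So Δx_2 = L_22 · (+60), where L_22 = adj(I−A)_22 / det(I−A) = 0.5475 / 0.229125.
Δx_2 = 0.5475 × (+60) / 0.229125 = 32.85 / 0.229125 ≈ 143.37.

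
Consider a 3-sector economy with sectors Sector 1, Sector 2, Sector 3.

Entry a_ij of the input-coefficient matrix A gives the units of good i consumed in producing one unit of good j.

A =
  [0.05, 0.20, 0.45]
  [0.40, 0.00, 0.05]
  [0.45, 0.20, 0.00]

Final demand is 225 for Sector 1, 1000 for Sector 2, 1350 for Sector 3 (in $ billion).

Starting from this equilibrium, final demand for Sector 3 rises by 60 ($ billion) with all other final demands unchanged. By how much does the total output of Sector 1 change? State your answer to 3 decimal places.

Δx_1 = 44.696

I − A =
  [   0.95    -0.20    -0.45]
  [  -0.40     1.00    -0.05]
  [  -0.45    -0.20     1.00]
Cofactors of I−A, C_ij = (−1)^(i+j)·(minor ij) (rows/columns in the sector order above):
  C_11 = (1.00)(1.00) − (-0.05)(-0.20) = 0.9900
  C_12 = −[(-0.40)(1.00) − (-0.05)(-0.45)] = 0.4225
  C_13 = (-0.40)(-0.20) − (1.00)(-0.45) = 0.5300
  C_21 = −[(-0.20)(1.00) − (-0.45)(-0.20)] = 0.2900
  C_22 = (0.95)(1.00) − (-0.45)(-0.45) = 0.7475
  C_23 = −[(0.95)(-0.20) − (-0.20)(-0.45)] = 0.2800
  C_31 = (-0.20)(-0.05) − (-0.45)(1.00) = 0.4600
  C_32 = −[(0.95)(-0.05) − (-0.45)(-0.40)] = 0.2275
  C_33 = (0.95)(1.00) − (-0.20)(-0.40) = 0.8700
det(I−A) = Σ_j (I−A)_1j·C_1j = (0.95)(0.9900) + (-0.20)(0.4225) + (-0.45)(0.5300) = 0.6175
adj(I−A) = Cᵀ =
  [ 0.9900   0.2900   0.4600]
  [ 0.4225   0.7475   0.2275]
  [ 0.5300   0.2800   0.8700]
(I − A)⁻¹ = adj(I−A) / det(I−A) ≈
  [   1.6032     0.4696     0.7449]
  [   0.6842     1.2105     0.3684]
  [   0.8583     0.4534     1.4089]
Δx = (I − A)⁻¹ Δd with Δd having +60 in the Sector 3 component and 0 elsewhere.
So Δx_1 = L_13 · (+60), where L_13 = adj(I−A)_13 / det(I−A) = 0.4600 / 0.6175.
Δx_1 = 0.4600 × (+60) / 0.6175 = 27.60 / 0.6175 ≈ 44.696.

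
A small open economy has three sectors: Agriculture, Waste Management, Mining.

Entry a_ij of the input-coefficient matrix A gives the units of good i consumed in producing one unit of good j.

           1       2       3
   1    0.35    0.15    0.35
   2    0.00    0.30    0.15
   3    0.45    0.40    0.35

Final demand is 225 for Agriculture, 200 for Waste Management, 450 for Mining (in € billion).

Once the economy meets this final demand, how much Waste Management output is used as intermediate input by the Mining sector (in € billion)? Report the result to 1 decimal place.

I − A =
  [   0.65    -0.15    -0.35]
  [   0.00     0.70    -0.15]
  [  -0.45    -0.40     0.65]
Cofactors of I−A, C_ij = (−1)^(i+j)·(minor ij) (rows/columns in the sector order above):
  C_11 = (0.70)(0.65) − (-0.15)(-0.40) = 0.3950
  C_12 = −[(0.00)(0.65) − (-0.15)(-0.45)] = 0.0675
  C_13 = (0.00)(-0.40) − (0.70)(-0.45) = 0.3150
  C_21 = −[(-0.15)(0.65) − (-0.35)(-0.40)] = 0.2375
  C_22 = (0.65)(0.65) − (-0.35)(-0.45) = 0.2650
  C_23 = −[(0.65)(-0.40) − (-0.15)(-0.45)] = 0.3275
  C_31 = (-0.15)(-0.15) − (-0.35)(0.70) = 0.2675
  C_32 = −[(0.65)(-0.15) − (-0.35)(0.00)] = 0.0975
  C_33 = (0.65)(0.70) − (-0.15)(0.00) = 0.4550
det(I−A) = Σ_j (I−A)_1j·C_1j = (0.65)(0.3950) + (-0.15)(0.0675) + (-0.35)(0.3150) = 0.136375
adj(I−A) = Cᵀ =
  [ 0.3950   0.2375   0.2675]
  [ 0.0675   0.2650   0.0975]
  [ 0.3150   0.3275   0.4550]
(I − A)⁻¹ = adj(I−A) / det(I−A) ≈
  [   2.8964     1.7415     1.9615]
  [   0.4950     1.9432     0.7149]
  [   2.3098     2.4015     3.3364]
First solve x = (I − A)⁻¹ d = adj(I−A)·d / det(I−A); in particular x_3 = (0.3150·225 + 0.3275·200 + 0.4550·450) / 0.136375 = 341.125 / 0.136375 ≈ 2501.375.
Intermediate flow from 2 to 3: z_23 = a_23 · x_3 = 0.15 × 341.125 / 0.136375 = 51.16875 / 0.136375 ≈ 375.2.

z_23 = 375.2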